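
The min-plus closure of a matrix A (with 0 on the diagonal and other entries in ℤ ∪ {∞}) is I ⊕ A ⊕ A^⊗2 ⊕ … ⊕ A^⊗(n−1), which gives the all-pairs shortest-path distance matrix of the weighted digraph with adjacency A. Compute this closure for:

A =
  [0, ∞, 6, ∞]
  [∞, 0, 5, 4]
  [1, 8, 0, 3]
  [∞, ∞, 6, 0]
Closure =
  [0, 14, 6, 9]
  [6, 0, 5, 4]
  [1, 8, 0, 3]
  [7, 14, 6, 0]

This is the Floyd-Warshall all-pairs shortest-path computation. For each intermediate vertex k = 0, 1, …, 3, update dist[i][j] ← min(dist[i][j], dist[i][k] + dist[k][j]). The final matrix gives, for each (i, j), the minimum total weight of any directed path from i to j (possibly empty when i = j).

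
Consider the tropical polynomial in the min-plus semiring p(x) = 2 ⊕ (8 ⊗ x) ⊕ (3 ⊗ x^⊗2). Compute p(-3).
p(-3) = -3

A tropical monomial a ⊗ x^⊗i evaluates to a + i · x. Evaluating each term at x = -3:
  Term 0 contributes 2 + 0 · -3 = 2
  Term 1 contributes 8 + 1 · -3 = 5
  Term 2 contributes 3 + 2 · -3 = -3
p(-3) = ⊕ of these = min[2, 5, -3] = -3.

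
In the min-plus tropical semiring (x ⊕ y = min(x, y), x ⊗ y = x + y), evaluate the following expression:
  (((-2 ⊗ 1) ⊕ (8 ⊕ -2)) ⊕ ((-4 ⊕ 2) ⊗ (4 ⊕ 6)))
(((-2 ⊗ 1) ⊕ (8 ⊕ -2)) ⊕ ((-4 ⊕ 2) ⊗ (4 ⊕ 6))) = -2

Expand innermost to outermost. Recall ⊕ takes the minimum of its arguments and ⊗ takes their sum. Working out the expression (((-2 ⊗ 1) ⊕ (8 ⊕ -2)) ⊕ ((-4 ⊕ 2) ⊗ (4 ⊕ 6))) gives -2.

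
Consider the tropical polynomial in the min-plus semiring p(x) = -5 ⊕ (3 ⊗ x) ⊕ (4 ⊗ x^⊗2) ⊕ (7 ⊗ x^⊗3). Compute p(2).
p(2) = -5

A tropical monomial a ⊗ x^⊗i evaluates to a + i · x. Evaluating each term at x = 2:
  Term 0 contributes -5 + 0 · 2 = -5
  Term 1 contributes 3 + 1 · 2 = 5
  Term 2 contributes 4 + 2 · 2 = 8
  Term 3 contributes 7 + 3 · 2 = 13
p(2) = ⊕ of these = min[-5, 5, 8, 13] = -5.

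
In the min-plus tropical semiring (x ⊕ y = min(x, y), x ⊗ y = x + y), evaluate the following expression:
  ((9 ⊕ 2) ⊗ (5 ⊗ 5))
((9 ⊕ 2) ⊗ (5 ⊗ 5)) = 12

Expand innermost to outermost. Recall ⊕ takes the minimum of its arguments and ⊗ takes their sum. Working out the expression ((9 ⊕ 2) ⊗ (5 ⊗ 5)) gives 12.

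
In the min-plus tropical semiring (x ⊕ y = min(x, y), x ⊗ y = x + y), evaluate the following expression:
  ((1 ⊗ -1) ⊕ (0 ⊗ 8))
((1 ⊗ -1) ⊕ (0 ⊗ 8)) = 0

Expand innermost to outermost. Recall ⊕ takes the minimum of its arguments and ⊗ takes their sum. Working out the expression ((1 ⊗ -1) ⊕ (0 ⊗ 8)) gives 0.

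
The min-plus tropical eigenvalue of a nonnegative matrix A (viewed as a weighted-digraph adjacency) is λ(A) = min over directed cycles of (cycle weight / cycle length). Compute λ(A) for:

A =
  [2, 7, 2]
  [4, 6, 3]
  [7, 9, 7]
λ(A) = 2

Enumerate directed cycles and compute their means (weight / length). Sample:
  cycle 0 → 0: weight = 2, length = 1, mean = 2/1 ≈ 2.000
  cycle 1 → 1: weight = 6, length = 1, mean = 6/1 ≈ 6.000
  cycle 2 → 2: weight = 7, length = 1, mean = 7/1 ≈ 7.000
  cycle 0 → 1 → 0: weight = 11, length = 2, mean = 11/2 ≈ 5.500
  cycle 0 → 2 → 0: weight = 9, length = 2, mean = 9/2 ≈ 4.500
  cycle 1 → 0 → 1: weight = 11, length = 2, mean = 11/2 ≈ 5.500
Minimum mean = 2.000, attained e.g. along the cycle 0 → 0 with weight 2 and length 1. So λ(A) = 2/1 = 2.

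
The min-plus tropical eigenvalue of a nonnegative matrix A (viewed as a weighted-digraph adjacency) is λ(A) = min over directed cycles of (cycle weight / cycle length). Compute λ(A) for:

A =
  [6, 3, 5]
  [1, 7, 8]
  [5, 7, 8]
λ(A) = 2

Enumerate directed cycles and compute their means (weight / length). Sample:
  cycle 0 → 0: weight = 6, length = 1, mean = 6/1 ≈ 6.000
  cycle 1 → 1: weight = 7, length = 1, mean = 7/1 ≈ 7.000
  cycle 2 → 2: weight = 8, length = 1, mean = 8/1 ≈ 8.000
  cycle 0 → 1 → 0: weight = 4, length = 2, mean = 4/2 ≈ 2.000
  cycle 0 → 2 → 0: weight = 10, length = 2, mean = 10/2 ≈ 5.000
  cycle 1 → 0 → 1: weight = 4, length = 2, mean = 4/2 ≈ 2.000
Minimum mean = 2.000, attained e.g. along the cycle 0 → 1 → 0 with weight 4 and length 2. So λ(A) = 4/2 = 2.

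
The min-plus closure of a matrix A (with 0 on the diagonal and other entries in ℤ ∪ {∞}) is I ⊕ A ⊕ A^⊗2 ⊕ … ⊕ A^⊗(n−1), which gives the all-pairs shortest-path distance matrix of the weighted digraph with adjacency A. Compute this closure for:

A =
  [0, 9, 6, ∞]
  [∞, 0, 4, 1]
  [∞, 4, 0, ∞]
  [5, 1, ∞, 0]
Closure =
  [0, 9, 6, 10]
  [6, 0, 4, 1]
  [10, 4, 0, 5]
  [5, 1, 5, 0]

This is the Floyd-Warshall all-pairs shortest-path computation. For each intermediate vertex k = 0, 1, …, 3, update dist[i][j] ← min(dist[i][j], dist[i][k] + dist[k][j]). The final matrix gives, for each (i, j), the minimum total weight of any directed path from i to j (possibly empty when i = j).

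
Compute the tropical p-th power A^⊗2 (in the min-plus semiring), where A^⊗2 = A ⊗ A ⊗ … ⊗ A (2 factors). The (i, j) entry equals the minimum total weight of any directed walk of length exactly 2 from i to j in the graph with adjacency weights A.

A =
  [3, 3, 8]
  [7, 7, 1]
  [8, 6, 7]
A^⊗2 =
  [6, 6, 4]
  [9, 7, 8]
  [11, 11, 7]

Each entry (A^⊗2)_ij equals the minimum over all length-2 walks i = v_0 → v_1 → … → v_2 = j of Σ_t A[v_t][v_{t+1}]. For example, for (i, j) = (0, 2) we minimise over 3 possible intermediate vertex sequences; the minimum is 4, attained along the walk 0 → 1 → 2.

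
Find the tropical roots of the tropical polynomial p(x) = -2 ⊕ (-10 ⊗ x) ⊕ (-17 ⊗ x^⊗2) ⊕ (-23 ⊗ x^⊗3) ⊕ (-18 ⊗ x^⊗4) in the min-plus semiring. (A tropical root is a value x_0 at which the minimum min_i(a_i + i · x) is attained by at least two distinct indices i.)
Roots: {-5, 6, 7, 8}

Each tropical root is a break point of the lower envelope of the lines y = a_i + i · x (there are 5 lines, with slopes 0, 1, ..., 4). Only the lines that attain the minimum somewhere contribute to roots; other lines are dominated. Here the surviving (envelope) indices are i = 4, i = 3, i = 2, i = 1, i = 0.
Intersections between consecutive envelope lines give the roots: for adjacent envelope indices i < j the intersection is x = (a_i − a_j) / (j − i). Reading off the sorted break points: {-5, 6, 7, 8}.
Verification: at each break x_0, at least two indices attain the minimum of min_i(a_i + i · x_0).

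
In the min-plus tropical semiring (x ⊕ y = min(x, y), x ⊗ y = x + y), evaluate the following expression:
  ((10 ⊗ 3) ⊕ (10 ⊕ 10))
((10 ⊗ 3) ⊕ (10 ⊕ 10)) = 10

Expand innermost to outermost. Recall ⊕ takes the minimum of its arguments and ⊗ takes their sum. Working out the expression ((10 ⊗ 3) ⊕ (10 ⊕ 10)) gives 10.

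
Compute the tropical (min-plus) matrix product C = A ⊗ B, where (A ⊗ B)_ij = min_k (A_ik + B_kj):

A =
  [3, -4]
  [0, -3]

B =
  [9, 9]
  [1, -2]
A ⊗ B =
  [-3, -6]
  [-2, -5]

Apply the min-plus product entry-by-entry:
  C[0][0] = min over k of (A[0][0] + B[0][0] = 3 + 9 = 12, A[0][1] + B[1][0] = -4 + 1 = -3) = -3 (attained at k = 1)
  C[0][1] = min over k of (A[0][0] + B[0][1] = 3 + 9 = 12, A[0][1] + B[1][1] = -4 + -2 = -6) = -6 (attained at k = 1)
  C[1][0] = min over k of (A[1][0] + B[0][0] = 0 + 9 = 9, A[1][1] + B[1][0] = -3 + 1 = -2) = -2 (attained at k = 1)
  C[1][1] = min over k of (A[1][0] + B[0][1] = 0 + 9 = 9, A[1][1] + B[1][1] = -3 + -2 = -5) = -5 (attained at k = 1)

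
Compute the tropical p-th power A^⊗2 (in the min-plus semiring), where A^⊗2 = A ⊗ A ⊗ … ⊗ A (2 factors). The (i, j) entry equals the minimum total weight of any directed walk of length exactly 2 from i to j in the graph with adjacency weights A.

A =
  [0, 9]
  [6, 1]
A^⊗2 =
  [0, 9]
  [6, 2]

Each entry (A^⊗2)_ij equals the minimum over all length-2 walks i = v_0 → v_1 → … → v_2 = j of Σ_t A[v_t][v_{t+1}]. For example, for (i, j) = (0, 1) we minimise over 2 possible intermediate vertex sequences; the minimum is 9, attained along the walk 0 → 0 → 1.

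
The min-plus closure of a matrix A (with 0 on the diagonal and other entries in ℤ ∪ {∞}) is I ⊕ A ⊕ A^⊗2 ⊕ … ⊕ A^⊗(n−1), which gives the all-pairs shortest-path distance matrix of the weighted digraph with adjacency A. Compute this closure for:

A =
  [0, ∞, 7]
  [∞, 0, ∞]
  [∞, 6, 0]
Closure =
  [0, 13, 7]
  [∞, 0, ∞]
  [∞, 6, 0]

This is the Floyd-Warshall all-pairs shortest-path computation. For each intermediate vertex k = 0, 1, …, 2, update dist[i][j] ← min(dist[i][j], dist[i][k] + dist[k][j]). The final matrix gives, for each (i, j), the minimum total weight of any directed path from i to j (possibly empty when i = j).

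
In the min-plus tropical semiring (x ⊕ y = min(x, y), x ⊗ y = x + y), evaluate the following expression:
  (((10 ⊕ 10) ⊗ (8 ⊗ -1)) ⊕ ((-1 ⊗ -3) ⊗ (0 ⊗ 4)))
(((10 ⊕ 10) ⊗ (8 ⊗ -1)) ⊕ ((-1 ⊗ -3) ⊗ (0 ⊗ 4))) = 0

Expand innermost to outermost. Recall ⊕ takes the minimum of its arguments and ⊗ takes their sum. Working out the expression (((10 ⊕ 10) ⊗ (8 ⊗ -1)) ⊕ ((-1 ⊗ -3) ⊗ (0 ⊗ 4))) gives 0.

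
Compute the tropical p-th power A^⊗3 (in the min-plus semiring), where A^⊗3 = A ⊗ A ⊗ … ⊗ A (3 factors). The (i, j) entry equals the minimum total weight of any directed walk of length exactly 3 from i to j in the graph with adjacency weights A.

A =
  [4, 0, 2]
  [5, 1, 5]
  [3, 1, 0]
A^⊗3 =
  [5, 2, 2]
  [7, 3, 5]
  [3, 1, 0]

Each entry (A^⊗3)_ij equals the minimum over all length-3 walks i = v_0 → v_1 → … → v_3 = j of Σ_t A[v_t][v_{t+1}]. For example, for (i, j) = (0, 2) we minimise over 9 possible intermediate vertex sequences; the minimum is 2, attained along the walk 0 → 2 → 2 → 2.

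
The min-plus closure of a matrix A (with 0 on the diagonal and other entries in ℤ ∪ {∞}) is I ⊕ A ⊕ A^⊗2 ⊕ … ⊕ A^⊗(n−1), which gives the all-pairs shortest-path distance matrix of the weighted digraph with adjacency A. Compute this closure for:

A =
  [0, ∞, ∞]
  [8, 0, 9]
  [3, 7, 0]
Closure =
  [0, ∞, ∞]
  [8, 0, 9]
  [3, 7, 0]

This is the Floyd-Warshall all-pairs shortest-path computation. For each intermediate vertex k = 0, 1, …, 2, update dist[i][j] ← min(dist[i][j], dist[i][k] + dist[k][j]). The final matrix gives, for each (i, j), the minimum total weight of any directed path from i to j (possibly empty when i = j).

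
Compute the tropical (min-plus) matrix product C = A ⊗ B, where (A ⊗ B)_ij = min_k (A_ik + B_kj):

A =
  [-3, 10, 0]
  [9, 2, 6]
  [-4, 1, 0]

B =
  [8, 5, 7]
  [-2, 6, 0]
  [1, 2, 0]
A ⊗ B =
  [1, 2, 0]
  [0, 8, 2]
  [-1, 1, 0]

Apply the min-plus product entry-by-entry:
  C[0][0] = min over k of (A[0][0] + B[0][0] = -3 + 8 = 5, A[0][1] + B[1][0] = 10 + -2 = 8, A[0][2] + B[2][0] = 0 + 1 = 1) = 1 (attained at k = 2)
  C[0][1] = min over k of (A[0][0] + B[0][1] = -3 + 5 = 2, A[0][1] + B[1][1] = 10 + 6 = 16, A[0][2] + B[2][1] = 0 + 2 = 2) = 2 (attained at k = 0)
  C[0][2] = min over k of (A[0][0] + B[0][2] = -3 + 7 = 4, A[0][1] + B[1][2] = 10 + 0 = 10, A[0][2] + B[2][2] = 0 + 0 = 0) = 0 (attained at k = 2)
  C[1][0] = min over k of (A[1][0] + B[0][0] = 9 + 8 = 17, A[1][1] + B[1][0] = 2 + -2 = 0, A[1][2] + B[2][0] = 6 + 1 = 7) = 0 (attained at k = 1)
  C[1][1] = min over k of (A[1][0] + B[0][1] = 9 + 5 = 14, A[1][1] + B[1][1] = 2 + 6 = 8, A[1][2] + B[2][1] = 6 + 2 = 8) = 8 (attained at k = 1)
  C[1][2] = min over k of (A[1][0] + B[0][2] = 9 + 7 = 16, A[1][1] + B[1][2] = 2 + 0 = 2, A[1][2] + B[2][2] = 6 + 0 = 6) = 2 (attained at k = 1)
  C[2][0] = min over k of (A[2][0] + B[0][0] = -4 + 8 = 4, A[2][1] + B[1][0] = 1 + -2 = -1, A[2][2] + B[2][0] = 0 + 1 = 1) = -1 (attained at k = 1)
  C[2][1] = min over k of (A[2][0] + B[0][1] = -4 + 5 = 1, A[2][1] + B[1][1] = 1 + 6 = 7, A[2][2] + B[2][1] = 0 + 2 = 2) = 1 (attained at k = 0)
  C[2][2] = min over k of (A[2][0] + B[0][2] = -4 + 7 = 3, A[2][1] + B[1][2] = 1 + 0 = 1, A[2][2] + B[2][2] = 0 + 0 = 0) = 0 (attained at k = 2)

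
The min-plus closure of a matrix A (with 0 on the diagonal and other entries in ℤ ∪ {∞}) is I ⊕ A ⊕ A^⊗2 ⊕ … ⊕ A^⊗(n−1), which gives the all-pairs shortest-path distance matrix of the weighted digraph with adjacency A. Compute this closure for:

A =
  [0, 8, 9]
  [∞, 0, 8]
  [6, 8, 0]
Closure =
  [0, 8, 9]
  [14, 0, 8]
  [6, 8, 0]

This is the Floyd-Warshall all-pairs shortest-path computation. For each intermediate vertex k = 0, 1, …, 2, update dist[i][j] ← min(dist[i][j], dist[i][k] + dist[k][j]). The final matrix gives, for each (i, j), the minimum total weight of any directed path from i to j (possibly empty when i = j).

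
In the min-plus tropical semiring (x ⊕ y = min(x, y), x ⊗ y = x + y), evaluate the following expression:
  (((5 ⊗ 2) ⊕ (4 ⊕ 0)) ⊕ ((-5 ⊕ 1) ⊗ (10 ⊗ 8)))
(((5 ⊗ 2) ⊕ (4 ⊕ 0)) ⊕ ((-5 ⊕ 1) ⊗ (10 ⊗ 8))) = 0

Expand innermost to outermost. Recall ⊕ takes the minimum of its arguments and ⊗ takes their sum. Working out the expression (((5 ⊗ 2) ⊕ (4 ⊕ 0)) ⊕ ((-5 ⊕ 1) ⊗ (10 ⊗ 8))) gives 0.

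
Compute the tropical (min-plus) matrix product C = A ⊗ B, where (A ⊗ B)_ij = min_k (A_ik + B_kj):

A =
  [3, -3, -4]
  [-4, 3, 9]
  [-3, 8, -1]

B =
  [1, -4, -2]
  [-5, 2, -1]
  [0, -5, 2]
A ⊗ B =
  [-8, -9, -4]
  [-3, -8, -6]
  [-2, -7, -5]

Apply the min-plus product entry-by-entry:
  C[0][0] = min over k of (A[0][0] + B[0][0] = 3 + 1 = 4, A[0][1] + B[1][0] = -3 + -5 = -8, A[0][2] + B[2][0] = -4 + 0 = -4) = -8 (attained at k = 1)
  C[0][1] = min over k of (A[0][0] + B[0][1] = 3 + -4 = -1, A[0][1] + B[1][1] = -3 + 2 = -1, A[0][2] + B[2][1] = -4 + -5 = -9) = -9 (attained at k = 2)
  C[0][2] = min over k of (A[0][0] + B[0][2] = 3 + -2 = 1, A[0][1] + B[1][2] = -3 + -1 = -4, A[0][2] + B[2][2] = -4 + 2 = -2) = -4 (attained at k = 1)
  C[1][0] = min over k of (A[1][0] + B[0][0] = -4 + 1 = -3, A[1][1] + B[1][0] = 3 + -5 = -2, A[1][2] + B[2][0] = 9 + 0 = 9) = -3 (attained at k = 0)
  C[1][1] = min over k of (A[1][0] + B[0][1] = -4 + -4 = -8, A[1][1] + B[1][1] = 3 + 2 = 5, A[1][2] + B[2][1] = 9 + -5 = 4) = -8 (attained at k = 0)
  C[1][2] = min over k of (A[1][0] + B[0][2] = -4 + -2 = -6, A[1][1] + B[1][2] = 3 + -1 = 2, A[1][2] + B[2][2] = 9 + 2 = 11) = -6 (attained at k = 0)
  C[2][0] = min over k of (A[2][0] + B[0][0] = -3 + 1 = -2, A[2][1] + B[1][0] = 8 + -5 = 3, A[2][2] + B[2][0] = -1 + 0 = -1) = -2 (attained at k = 0)
  C[2][1] = min over k of (A[2][0] + B[0][1] = -3 + -4 = -7, A[2][1] + B[1][1] = 8 + 2 = 10, A[2][2] + B[2][1] = -1 + -5 = -6) = -7 (attained at k = 0)
  C[2][2] = min over k of (A[2][0] + B[0][2] = -3 + -2 = -5, A[2][1] + B[1][2] = 8 + -1 = 7, A[2][2] + B[2][2] = -1 + 2 = 1) = -5 (attained at k = 0)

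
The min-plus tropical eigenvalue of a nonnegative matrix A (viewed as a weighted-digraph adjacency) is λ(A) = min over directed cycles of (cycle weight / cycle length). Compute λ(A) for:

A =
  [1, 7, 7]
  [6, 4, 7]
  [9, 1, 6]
λ(A) = 1

Enumerate directed cycles and compute their means (weight / length). Sample:
  cycle 0 → 0: weight = 1, length = 1, mean = 1/1 ≈ 1.000
  cycle 1 → 1: weight = 4, length = 1, mean = 4/1 ≈ 4.000
  cycle 2 → 2: weight = 6, length = 1, mean = 6/1 ≈ 6.000
  cycle 0 → 1 → 0: weight = 13, length = 2, mean = 13/2 ≈ 6.500
  cycle 0 → 2 → 0: weight = 16, length = 2, mean = 16/2 ≈ 8.000
  cycle 1 → 0 → 1: weight = 13, length = 2, mean = 13/2 ≈ 6.500
Minimum mean = 1.000, attained e.g. along the cycle 0 → 0 with weight 1 and length 1. So λ(A) = 1/1 = 1.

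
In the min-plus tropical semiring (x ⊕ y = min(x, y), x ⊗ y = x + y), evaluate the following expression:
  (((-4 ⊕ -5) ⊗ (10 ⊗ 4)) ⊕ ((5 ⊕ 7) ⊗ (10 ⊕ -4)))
(((-4 ⊕ -5) ⊗ (10 ⊗ 4)) ⊕ ((5 ⊕ 7) ⊗ (10 ⊕ -4))) = 1

Expand innermost to outermost. Recall ⊕ takes the minimum of its arguments and ⊗ takes their sum. Working out the expression (((-4 ⊕ -5) ⊗ (10 ⊗ 4)) ⊕ ((5 ⊕ 7) ⊗ (10 ⊕ -4))) gives 1.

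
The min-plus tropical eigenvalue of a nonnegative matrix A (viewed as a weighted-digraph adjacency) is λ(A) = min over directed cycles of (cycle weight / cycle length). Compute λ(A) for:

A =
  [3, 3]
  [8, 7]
λ(A) = 3

Enumerate directed cycles and compute their means (weight / length). Sample:
  cycle 0 → 0: weight = 3, length = 1, mean = 3/1 ≈ 3.000
  cycle 1 → 1: weight = 7, length = 1, mean = 7/1 ≈ 7.000
  cycle 0 → 1 → 0: weight = 11, length = 2, mean = 11/2 ≈ 5.500
  cycle 1 → 0 → 1: weight = 11, length = 2, mean = 11/2 ≈ 5.500
Minimum mean = 3.000, attained e.g. along the cycle 0 → 0 with weight 3 and length 1. So λ(A) = 3/1 = 3.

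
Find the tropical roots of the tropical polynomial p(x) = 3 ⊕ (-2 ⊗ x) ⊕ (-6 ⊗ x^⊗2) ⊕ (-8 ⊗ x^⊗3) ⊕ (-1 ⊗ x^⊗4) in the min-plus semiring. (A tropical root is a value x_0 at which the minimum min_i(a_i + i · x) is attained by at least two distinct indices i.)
Roots: {-7, 2, 4, 5}

Each tropical root is a break point of the lower envelope of the lines y = a_i + i · x (there are 5 lines, with slopes 0, 1, ..., 4). Only the lines that attain the minimum somewhere contribute to roots; other lines are dominated. Here the surviving (envelope) indices are i = 4, i = 3, i = 2, i = 1, i = 0.
Intersections between consecutive envelope lines give the roots: for adjacent envelope indices i < j the intersection is x = (a_i − a_j) / (j − i). Reading off the sorted break points: {-7, 2, 4, 5}.
Verification: at each break x_0, at least two indices attain the minimum of min_i(a_i + i · x_0).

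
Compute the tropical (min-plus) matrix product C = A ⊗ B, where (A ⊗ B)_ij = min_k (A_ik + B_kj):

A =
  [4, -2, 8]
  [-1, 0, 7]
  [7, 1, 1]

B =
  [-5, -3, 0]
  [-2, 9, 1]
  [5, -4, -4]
A ⊗ B =
  [-4, 1, -1]
  [-6, -4, -1]
  [-1, -3, -3]

Apply the min-plus product entry-by-entry:
  C[0][0] = min over k of (A[0][0] + B[0][0] = 4 + -5 = -1, A[0][1] + B[1][0] = -2 + -2 = -4, A[0][2] + B[2][0] = 8 + 5 = 13) = -4 (attained at k = 1)
  C[0][1] = min over k of (A[0][0] + B[0][1] = 4 + -3 = 1, A[0][1] + B[1][1] = -2 + 9 = 7, A[0][2] + B[2][1] = 8 + -4 = 4) = 1 (attained at k = 0)
  C[0][2] = min over k of (A[0][0] + B[0][2] = 4 + 0 = 4, A[0][1] + B[1][2] = -2 + 1 = -1, A[0][2] + B[2][2] = 8 + -4 = 4) = -1 (attained at k = 1)
  C[1][0] = min over k of (A[1][0] + B[0][0] = -1 + -5 = -6, A[1][1] + B[1][0] = 0 + -2 = -2, A[1][2] + B[2][0] = 7 + 5 = 12) = -6 (attained at k = 0)
  C[1][1] = min over k of (A[1][0] + B[0][1] = -1 + -3 = -4, A[1][1] + B[1][1] = 0 + 9 = 9, A[1][2] + B[2][1] = 7 + -4 = 3) = -4 (attained at k = 0)
  C[1][2] = min over k of (A[1][0] + B[0][2] = -1 + 0 = -1, A[1][1] + B[1][2] = 0 + 1 = 1, A[1][2] + B[2][2] = 7 + -4 = 3) = -1 (attained at k = 0)
  C[2][0] = min over k of (A[2][0] + B[0][0] = 7 + -5 = 2, A[2][1] + B[1][0] = 1 + -2 = -1, A[2][2] + B[2][0] = 1 + 5 = 6) = -1 (attained at k = 1)
  C[2][1] = min over k of (A[2][0] + B[0][1] = 7 + -3 = 4, A[2][1] + B[1][1] = 1 + 9 = 10, A[2][2] + B[2][1] = 1 + -4 = -3) = -3 (attained at k = 2)
  C[2][2] = min over k of (A[2][0] + B[0][2] = 7 + 0 = 7, A[2][1] + B[1][2] = 1 + 1 = 2, A[2][2] + B[2][2] = 1 + -4 = -3) = -3 (attained at k = 2)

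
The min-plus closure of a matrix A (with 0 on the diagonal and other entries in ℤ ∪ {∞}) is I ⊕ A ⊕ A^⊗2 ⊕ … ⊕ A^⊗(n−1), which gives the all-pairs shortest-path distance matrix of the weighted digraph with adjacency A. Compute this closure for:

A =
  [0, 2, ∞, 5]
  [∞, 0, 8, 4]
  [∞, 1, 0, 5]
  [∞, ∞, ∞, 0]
Closure =
  [0, 2, 10, 5]
  [∞, 0, 8, 4]
  [∞, 1, 0, 5]
  [∞, ∞, ∞, 0]

This is the Floyd-Warshall all-pairs shortest-path computation. For each intermediate vertex k = 0, 1, …, 3, update dist[i][j] ← min(dist[i][j], dist[i][k] + dist[k][j]). The final matrix gives, for each (i, j), the minimum total weight of any directed path from i to j (possibly empty when i = j).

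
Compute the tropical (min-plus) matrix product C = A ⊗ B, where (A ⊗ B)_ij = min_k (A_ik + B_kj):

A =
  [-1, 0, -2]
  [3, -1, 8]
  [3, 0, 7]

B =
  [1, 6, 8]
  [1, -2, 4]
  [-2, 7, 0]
A ⊗ B =
  [-4, -2, -2]
  [0, -3, 3]
  [1, -2, 4]

Apply the min-plus product entry-by-entry:
  C[0][0] = min over k of (A[0][0] + B[0][0] = -1 + 1 = 0, A[0][1] + B[1][0] = 0 + 1 = 1, A[0][2] + B[2][0] = -2 + -2 = -4) = -4 (attained at k = 2)
  C[0][1] = min over k of (A[0][0] + B[0][1] = -1 + 6 = 5, A[0][1] + B[1][1] = 0 + -2 = -2, A[0][2] + B[2][1] = -2 + 7 = 5) = -2 (attained at k = 1)
  C[0][2] = min over k of (A[0][0] + B[0][2] = -1 + 8 = 7, A[0][1] + B[1][2] = 0 + 4 = 4, A[0][2] + B[2][2] = -2 + 0 = -2) = -2 (attained at k = 2)
  C[1][0] = min over k of (A[1][0] + B[0][0] = 3 + 1 = 4, A[1][1] + B[1][0] = -1 + 1 = 0, A[1][2] + B[2][0] = 8 + -2 = 6) = 0 (attained at k = 1)
  C[1][1] = min over k of (A[1][0] + B[0][1] = 3 + 6 = 9, A[1][1] + B[1][1] = -1 + -2 = -3, A[1][2] + B[2][1] = 8 + 7 = 15) = -3 (attained at k = 1)
  C[1][2] = min over k of (A[1][0] + B[0][2] = 3 + 8 = 11, A[1][1] + B[1][2] = -1 + 4 = 3, A[1][2] + B[2][2] = 8 + 0 = 8) = 3 (attained at k = 1)
  C[2][0] = min over k of (A[2][0] + B[0][0] = 3 + 1 = 4, A[2][1] + B[1][0] = 0 + 1 = 1, A[2][2] + B[2][0] = 7 + -2 = 5) = 1 (attained at k = 1)
  C[2][1] = min over k of (A[2][0] + B[0][1] = 3 + 6 = 9, A[2][1] + B[1][1] = 0 + -2 = -2, A[2][2] + B[2][1] = 7 + 7 = 14) = -2 (attained at k = 1)
  C[2][2] = min over k of (A[2][0] + B[0][2] = 3 + 8 = 11, A[2][1] + B[1][2] = 0 + 4 = 4, A[2][2] + B[2][2] = 7 + 0 = 7) = 4 (attained at k = 1)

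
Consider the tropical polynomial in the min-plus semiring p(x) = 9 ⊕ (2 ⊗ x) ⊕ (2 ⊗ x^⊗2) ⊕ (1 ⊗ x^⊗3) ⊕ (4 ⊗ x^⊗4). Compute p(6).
p(6) = 8

A tropical monomial a ⊗ x^⊗i evaluates to a + i · x. Evaluating each term at x = 6:
  Term 0 contributes 9 + 0 · 6 = 9
  Term 1 contributes 2 + 1 · 6 = 8
  Term 2 contributes 2 + 2 · 6 = 14
  Term 3 contributes 1 + 3 · 6 = 19
  Term 4 contributes 4 + 4 · 6 = 28
p(6) = ⊕ of these = min[9, 8, 14, 19, 28] = 8.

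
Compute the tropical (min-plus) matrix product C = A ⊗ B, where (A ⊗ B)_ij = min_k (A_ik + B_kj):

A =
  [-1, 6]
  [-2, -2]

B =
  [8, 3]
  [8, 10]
A ⊗ B =
  [7, 2]
  [6, 1]

Apply the min-plus product entry-by-entry:
  C[0][0] = min over k of (A[0][0] + B[0][0] = -1 + 8 = 7, A[0][1] + B[1][0] = 6 + 8 = 14) = 7 (attained at k = 0)
  C[0][1] = min over k of (A[0][0] + B[0][1] = -1 + 3 = 2, A[0][1] + B[1][1] = 6 + 10 = 16) = 2 (attained at k = 0)
  C[1][0] = min over k of (A[1][0] + B[0][0] = -2 + 8 = 6, A[1][1] + B[1][0] = -2 + 8 = 6) = 6 (attained at k = 0)
  C[1][1] = min over k of (A[1][0] + B[0][1] = -2 + 3 = 1, A[1][1] + B[1][1] = -2 + 10 = 8) = 1 (attained at k = 0)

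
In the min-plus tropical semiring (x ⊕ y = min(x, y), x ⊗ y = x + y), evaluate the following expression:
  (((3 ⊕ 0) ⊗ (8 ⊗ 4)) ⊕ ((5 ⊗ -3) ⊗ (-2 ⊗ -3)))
(((3 ⊕ 0) ⊗ (8 ⊗ 4)) ⊕ ((5 ⊗ -3) ⊗ (-2 ⊗ -3))) = -3

Expand innermost to outermost. Recall ⊕ takes the minimum of its arguments and ⊗ takes their sum. Working out the expression (((3 ⊕ 0) ⊗ (8 ⊗ 4)) ⊕ ((5 ⊗ -3) ⊗ (-2 ⊗ -3))) gives -3.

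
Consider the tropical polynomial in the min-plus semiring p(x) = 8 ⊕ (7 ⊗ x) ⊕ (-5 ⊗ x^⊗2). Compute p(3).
p(3) = 1

A tropical monomial a ⊗ x^⊗i evaluates to a + i · x. Evaluating each term at x = 3:
  Term 0 contributes 8 + 0 · 3 = 8
  Term 1 contributes 7 + 1 · 3 = 10
  Term 2 contributes -5 + 2 · 3 = 1
p(3) = ⊕ of these = min[8, 10, 1] = 1.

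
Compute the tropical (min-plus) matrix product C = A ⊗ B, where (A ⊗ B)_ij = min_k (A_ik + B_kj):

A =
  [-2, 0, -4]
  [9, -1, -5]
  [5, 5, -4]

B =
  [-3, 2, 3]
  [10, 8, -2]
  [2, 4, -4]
A ⊗ B =
  [-5, 0, -8]
  [-3, -1, -9]
  [-2, 0, -8]

Apply the min-plus product entry-by-entry:
  C[0][0] = min over k of (A[0][0] + B[0][0] = -2 + -3 = -5, A[0][1] + B[1][0] = 0 + 10 = 10, A[0][2] + B[2][0] = -4 + 2 = -2) = -5 (attained at k = 0)
  C[0][1] = min over k of (A[0][0] + B[0][1] = -2 + 2 = 0, A[0][1] + B[1][1] = 0 + 8 = 8, A[0][2] + B[2][1] = -4 + 4 = 0) = 0 (attained at k = 0)
  C[0][2] = min over k of (A[0][0] + B[0][2] = -2 + 3 = 1, A[0][1] + B[1][2] = 0 + -2 = -2, A[0][2] + B[2][2] = -4 + -4 = -8) = -8 (attained at k = 2)
  C[1][0] = min over k of (A[1][0] + B[0][0] = 9 + -3 = 6, A[1][1] + B[1][0] = -1 + 10 = 9, A[1][2] + B[2][0] = -5 + 2 = -3) = -3 (attained at k = 2)
  C[1][1] = min over k of (A[1][0] + B[0][1] = 9 + 2 = 11, A[1][1] + B[1][1] = -1 + 8 = 7, A[1][2] + B[2][1] = -5 + 4 = -1) = -1 (attained at k = 2)
  C[1][2] = min over k of (A[1][0] + B[0][2] = 9 + 3 = 12, A[1][1] + B[1][2] = -1 + -2 = -3, A[1][2] + B[2][2] = -5 + -4 = -9) = -9 (attained at k = 2)
  C[2][0] = min over k of (A[2][0] + B[0][0] = 5 + -3 = 2, A[2][1] + B[1][0] = 5 + 10 = 15, A[2][2] + B[2][0] = -4 + 2 = -2) = -2 (attained at k = 2)
  C[2][1] = min over k of (A[2][0] + B[0][1] = 5 + 2 = 7, A[2][1] + B[1][1] = 5 + 8 = 13, A[2][2] + B[2][1] = -4 + 4 = 0) = 0 (attained at k = 2)
  C[2][2] = min over k of (A[2][0] + B[0][2] = 5 + 3 = 8, A[2][1] + B[1][2] = 5 + -2 = 3, A[2][2] + B[2][2] = -4 + -4 = -8) = -8 (attained at k = 2)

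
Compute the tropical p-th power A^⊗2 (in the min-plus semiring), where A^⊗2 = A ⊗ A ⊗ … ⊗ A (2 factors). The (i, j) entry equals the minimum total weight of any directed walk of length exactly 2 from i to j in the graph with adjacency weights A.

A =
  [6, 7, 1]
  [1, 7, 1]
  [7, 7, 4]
A^⊗2 =
  [8, 8, 5]
  [7, 8, 2]
  [8, 11, 8]

Each entry (A^⊗2)_ij equals the minimum over all length-2 walks i = v_0 → v_1 → … → v_2 = j of Σ_t A[v_t][v_{t+1}]. For example, for (i, j) = (0, 2) we minimise over 3 possible intermediate vertex sequences; the minimum is 5, attained along the walk 0 → 2 → 2.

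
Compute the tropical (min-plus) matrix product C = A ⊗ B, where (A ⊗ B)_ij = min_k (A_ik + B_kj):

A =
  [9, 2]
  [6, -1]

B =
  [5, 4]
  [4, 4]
A ⊗ B =
  [6, 6]
  [3, 3]

Apply the min-plus product entry-by-entry:
  C[0][0] = min over k of (A[0][0] + B[0][0] = 9 + 5 = 14, A[0][1] + B[1][0] = 2 + 4 = 6) = 6 (attained at k = 1)
  C[0][1] = min over k of (A[0][0] + B[0][1] = 9 + 4 = 13, A[0][1] + B[1][1] = 2 + 4 = 6) = 6 (attained at k = 1)
  C[1][0] = min over k of (A[1][0] + B[0][0] = 6 + 5 = 11, A[1][1] + B[1][0] = -1 + 4 = 3) = 3 (attained at k = 1)
  C[1][1] = min over k of (A[1][0] + B[0][1] = 6 + 4 = 10, A[1][1] + B[1][1] = -1 + 4 = 3) = 3 (attained at k = 1)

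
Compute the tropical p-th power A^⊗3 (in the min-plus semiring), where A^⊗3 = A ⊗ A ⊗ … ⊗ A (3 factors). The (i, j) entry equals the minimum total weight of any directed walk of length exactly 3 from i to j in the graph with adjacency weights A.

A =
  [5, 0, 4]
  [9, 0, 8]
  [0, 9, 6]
A^⊗3 =
  [8, 0, 8]
  [8, 0, 8]
  [4, 0, 8]

Each entry (A^⊗3)_ij equals the minimum over all length-3 walks i = v_0 → v_1 → … → v_3 = j of Σ_t A[v_t][v_{t+1}]. For example, for (i, j) = (0, 2) we minimise over 9 possible intermediate vertex sequences; the minimum is 8, attained along the walk 0 → 1 → 1 → 2.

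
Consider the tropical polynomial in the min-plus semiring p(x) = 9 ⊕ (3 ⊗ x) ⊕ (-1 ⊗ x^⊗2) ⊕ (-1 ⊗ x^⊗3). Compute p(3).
p(3) = 5

A tropical monomial a ⊗ x^⊗i evaluates to a + i · x. Evaluating each term at x = 3:
  Term 0 contributes 9 + 0 · 3 = 9
  Term 1 contributes 3 + 1 · 3 = 6
  Term 2 contributes -1 + 2 · 3 = 5
  Term 3 contributes -1 + 3 · 3 = 8
p(3) = ⊕ of these = min[9, 6, 5, 8] = 5.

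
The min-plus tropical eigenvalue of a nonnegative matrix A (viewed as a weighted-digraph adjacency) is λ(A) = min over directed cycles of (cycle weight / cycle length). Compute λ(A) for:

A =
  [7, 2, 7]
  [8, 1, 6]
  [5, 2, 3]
λ(A) = 1

Enumerate directed cycles and compute their means (weight / length). Sample:
  cycle 0 → 0: weight = 7, length = 1, mean = 7/1 ≈ 7.000
  cycle 1 → 1: weight = 1, length = 1, mean = 1/1 ≈ 1.000
  cycle 2 → 2: weight = 3, length = 1, mean = 3/1 ≈ 3.000
  cycle 0 → 1 → 0: weight = 10, length = 2, mean = 10/2 ≈ 5.000
  cycle 0 → 2 → 0: weight = 12, length = 2, mean = 12/2 ≈ 6.000
  cycle 1 → 0 → 1: weight = 10, length = 2, mean = 10/2 ≈ 5.000
Minimum mean = 1.000, attained e.g. along the cycle 1 → 1 with weight 1 and length 1. So λ(A) = 1/1 = 1.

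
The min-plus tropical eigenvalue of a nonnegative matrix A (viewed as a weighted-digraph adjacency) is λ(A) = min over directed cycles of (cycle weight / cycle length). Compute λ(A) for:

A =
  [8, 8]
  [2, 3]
λ(A) = 3

Enumerate directed cycles and compute their means (weight / length). Sample:
  cycle 0 → 0: weight = 8, length = 1, mean = 8/1 ≈ 8.000
  cycle 1 → 1: weight = 3, length = 1, mean = 3/1 ≈ 3.000
  cycle 0 → 1 → 0: weight = 10, length = 2, mean = 10/2 ≈ 5.000
  cycle 1 → 0 → 1: weight = 10, length = 2, mean = 10/2 ≈ 5.000
Minimum mean = 3.000, attained e.g. along the cycle 1 → 1 with weight 3 and length 1. So λ(A) = 3/1 = 3.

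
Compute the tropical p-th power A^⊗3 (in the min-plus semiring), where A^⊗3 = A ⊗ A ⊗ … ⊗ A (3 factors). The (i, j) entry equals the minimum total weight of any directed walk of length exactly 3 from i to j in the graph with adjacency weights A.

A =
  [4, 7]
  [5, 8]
A^⊗3 =
  [12, 15]
  [13, 16]

Each entry (A^⊗3)_ij equals the minimum over all length-3 walks i = v_0 → v_1 → … → v_3 = j of Σ_t A[v_t][v_{t+1}]. For example, for (i, j) = (0, 1) we minimise over 4 possible intermediate vertex sequences; the minimum is 15, attained along the walk 0 → 0 → 0 → 1.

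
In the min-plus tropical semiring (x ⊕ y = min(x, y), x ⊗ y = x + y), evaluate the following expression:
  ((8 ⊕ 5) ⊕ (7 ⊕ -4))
((8 ⊕ 5) ⊕ (7 ⊕ -4)) = -4

Expand innermost to outermost. Recall ⊕ takes the minimum of its arguments and ⊗ takes their sum. Working out the expression ((8 ⊕ 5) ⊕ (7 ⊕ -4)) gives -4.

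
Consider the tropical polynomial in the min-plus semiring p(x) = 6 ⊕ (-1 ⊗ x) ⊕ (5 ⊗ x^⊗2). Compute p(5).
p(5) = 4

A tropical monomial a ⊗ x^⊗i evaluates to a + i · x. Evaluating each term at x = 5:
  Term 0 contributes 6 + 0 · 5 = 6
  Term 1 contributes -1 + 1 · 5 = 4
  Term 2 contributes 5 + 2 · 5 = 15
p(5) = ⊕ of these = min[6, 4, 15] = 4.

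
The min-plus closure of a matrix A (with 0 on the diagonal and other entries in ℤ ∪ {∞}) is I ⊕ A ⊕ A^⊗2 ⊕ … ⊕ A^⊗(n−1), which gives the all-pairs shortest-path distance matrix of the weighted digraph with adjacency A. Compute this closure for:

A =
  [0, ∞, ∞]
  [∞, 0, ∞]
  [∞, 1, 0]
Closure =
  [0, ∞, ∞]
  [∞, 0, ∞]
  [∞, 1, 0]

This is the Floyd-Warshall all-pairs shortest-path computation. For each intermediate vertex k = 0, 1, …, 2, update dist[i][j] ← min(dist[i][j], dist[i][k] + dist[k][j]). The final matrix gives, for each (i, j), the minimum total weight of any directed path from i to j (possibly empty when i = j).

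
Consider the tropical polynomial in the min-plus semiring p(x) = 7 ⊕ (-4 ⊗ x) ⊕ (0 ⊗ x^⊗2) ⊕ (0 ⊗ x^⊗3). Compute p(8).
p(8) = 4

A tropical monomial a ⊗ x^⊗i evaluates to a + i · x. Evaluating each term at x = 8:
  Term 0 contributes 7 + 0 · 8 = 7
  Term 1 contributes -4 + 1 · 8 = 4
  Term 2 contributes 0 + 2 · 8 = 16
  Term 3 contributes 0 + 3 · 8 = 24
p(8) = ⊕ of these = min[7, 4, 16, 24] = 4.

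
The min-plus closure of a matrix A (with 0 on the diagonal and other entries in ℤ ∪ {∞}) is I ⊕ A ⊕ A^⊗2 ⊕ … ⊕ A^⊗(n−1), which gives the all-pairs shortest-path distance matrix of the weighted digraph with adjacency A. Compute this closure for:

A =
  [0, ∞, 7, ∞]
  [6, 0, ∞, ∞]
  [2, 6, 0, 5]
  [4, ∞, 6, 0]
Closure =
  [0, 13, 7, 12]
  [6, 0, 13, 18]
  [2, 6, 0, 5]
  [4, 12, 6, 0]

This is the Floyd-Warshall all-pairs shortest-path computation. For each intermediate vertex k = 0, 1, …, 3, update dist[i][j] ← min(dist[i][j], dist[i][k] + dist[k][j]). The final matrix gives, for each (i, j), the minimum total weight of any directed path from i to j (possibly empty when i = j).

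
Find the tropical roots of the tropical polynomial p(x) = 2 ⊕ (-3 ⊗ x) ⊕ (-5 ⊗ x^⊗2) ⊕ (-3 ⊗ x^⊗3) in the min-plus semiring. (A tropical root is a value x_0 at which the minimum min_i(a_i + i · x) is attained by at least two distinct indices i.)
Roots: {-2, 2, 5}

Each tropical root is a break point of the lower envelope of the lines y = a_i + i · x (there are 4 lines, with slopes 0, 1, ..., 3). Only the lines that attain the minimum somewhere contribute to roots; other lines are dominated. Here the surviving (envelope) indices are i = 3, i = 2, i = 1, i = 0.
Intersections between consecutive envelope lines give the roots: for adjacent envelope indices i < j the intersection is x = (a_i − a_j) / (j − i). Reading off the sorted break points: {-2, 2, 5}.
Verification: at each break x_0, at least two indices attain the minimum of min_i(a_i + i · x_0).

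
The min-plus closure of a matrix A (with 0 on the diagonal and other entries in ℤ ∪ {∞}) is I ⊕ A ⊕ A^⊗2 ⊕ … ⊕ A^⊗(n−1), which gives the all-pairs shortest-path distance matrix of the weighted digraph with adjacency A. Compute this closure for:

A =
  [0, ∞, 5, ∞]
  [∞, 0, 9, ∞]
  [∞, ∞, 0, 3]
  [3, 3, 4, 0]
Closure =
  [0, 11, 5, 8]
  [15, 0, 9, 12]
  [6, 6, 0, 3]
  [3, 3, 4, 0]

This is the Floyd-Warshall all-pairs shortest-path computation. For each intermediate vertex k = 0, 1, …, 3, update dist[i][j] ← min(dist[i][j], dist[i][k] + dist[k][j]). The final matrix gives, for each (i, j), the minimum total weight of any directed path from i to j (possibly empty when i = j).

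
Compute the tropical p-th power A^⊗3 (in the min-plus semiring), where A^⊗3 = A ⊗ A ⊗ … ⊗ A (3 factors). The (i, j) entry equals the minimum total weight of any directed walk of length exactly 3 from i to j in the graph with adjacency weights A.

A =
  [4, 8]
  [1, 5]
A^⊗3 =
  [12, 16]
  [9, 13]

Each entry (A^⊗3)_ij equals the minimum over all length-3 walks i = v_0 → v_1 → … → v_3 = j of Σ_t A[v_t][v_{t+1}]. For example, for (i, j) = (0, 1) we minimise over 4 possible intermediate vertex sequences; the minimum is 16, attained along the walk 0 → 0 → 0 → 1.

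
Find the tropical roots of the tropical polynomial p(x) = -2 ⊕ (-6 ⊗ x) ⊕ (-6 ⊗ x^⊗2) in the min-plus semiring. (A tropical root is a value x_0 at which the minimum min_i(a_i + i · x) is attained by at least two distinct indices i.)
Roots: {0, 4}

Each tropical root is a break point of the lower envelope of the lines y = a_i + i · x (there are 3 lines, with slopes 0, 1, ..., 2). Only the lines that attain the minimum somewhere contribute to roots; other lines are dominated. Here the surviving (envelope) indices are i = 2, i = 1, i = 0.
Intersections between consecutive envelope lines give the roots: for adjacent envelope indices i < j the intersection is x = (a_i − a_j) / (j − i). Reading off the sorted break points: {0, 4}.
Verification: at each break x_0, at least two indices attain the minimum of min_i(a_i + i · x_0).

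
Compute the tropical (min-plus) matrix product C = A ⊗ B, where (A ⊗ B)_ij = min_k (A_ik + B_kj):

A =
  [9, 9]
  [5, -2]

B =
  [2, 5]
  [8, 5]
A ⊗ B =
  [11, 14]
  [6, 3]

Apply the min-plus product entry-by-entry:
  C[0][0] = min over k of (A[0][0] + B[0][0] = 9 + 2 = 11, A[0][1] + B[1][0] = 9 + 8 = 17) = 11 (attained at k = 0)
  C[0][1] = min over k of (A[0][0] + B[0][1] = 9 + 5 = 14, A[0][1] + B[1][1] = 9 + 5 = 14) = 14 (attained at k = 0)
  C[1][0] = min over k of (A[1][0] + B[0][0] = 5 + 2 = 7, A[1][1] + B[1][0] = -2 + 8 = 6) = 6 (attained at k = 1)
  C[1][1] = min over k of (A[1][0] + B[0][1] = 5 + 5 = 10, A[1][1] + B[1][1] = -2 + 5 = 3) = 3 (attained at k = 1)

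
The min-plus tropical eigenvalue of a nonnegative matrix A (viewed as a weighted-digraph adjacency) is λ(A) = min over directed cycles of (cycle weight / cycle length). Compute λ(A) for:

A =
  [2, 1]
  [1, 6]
λ(A) = 1

Enumerate directed cycles and compute their means (weight / length). Sample:
  cycle 0 → 0: weight = 2, length = 1, mean = 2/1 ≈ 2.000
  cycle 1 → 1: weight = 6, length = 1, mean = 6/1 ≈ 6.000
  cycle 0 → 1 → 0: weight = 2, length = 2, mean = 2/2 ≈ 1.000
  cycle 1 → 0 → 1: weight = 2, length = 2, mean = 2/2 ≈ 1.000
Minimum mean = 1.000, attained e.g. along the cycle 0 → 1 → 0 with weight 2 and length 2. So λ(A) = 2/2 = 1.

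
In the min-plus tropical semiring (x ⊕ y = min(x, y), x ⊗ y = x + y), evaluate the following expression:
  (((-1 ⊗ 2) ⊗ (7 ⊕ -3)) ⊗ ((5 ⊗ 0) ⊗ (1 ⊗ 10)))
(((-1 ⊗ 2) ⊗ (7 ⊕ -3)) ⊗ ((5 ⊗ 0) ⊗ (1 ⊗ 10))) = 14

Expand innermost to outermost. Recall ⊕ takes the minimum of its arguments and ⊗ takes their sum. Working out the expression (((-1 ⊗ 2) ⊗ (7 ⊕ -3)) ⊗ ((5 ⊗ 0) ⊗ (1 ⊗ 10))) gives 14.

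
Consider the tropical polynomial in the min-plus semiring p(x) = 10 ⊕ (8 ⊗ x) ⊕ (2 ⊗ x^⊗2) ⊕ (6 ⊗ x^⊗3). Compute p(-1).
p(-1) = 0

A tropical monomial a ⊗ x^⊗i evaluates to a + i · x. Evaluating each term at x = -1:
  Term 0 contributes 10 + 0 · -1 = 10
  Term 1 contributes 8 + 1 · -1 = 7
  Term 2 contributes 2 + 2 · -1 = 0
  Term 3 contributes 6 + 3 · -1 = 3
p(-1) = ⊕ of these = min[10, 7, 0, 3] = 0.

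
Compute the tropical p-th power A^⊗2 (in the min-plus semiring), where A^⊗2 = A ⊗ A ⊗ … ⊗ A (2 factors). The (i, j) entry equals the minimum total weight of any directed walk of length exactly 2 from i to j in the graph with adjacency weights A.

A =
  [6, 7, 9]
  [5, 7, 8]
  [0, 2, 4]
A^⊗2 =
  [9, 11, 13]
  [8, 10, 12]
  [4, 6, 8]

Each entry (A^⊗2)_ij equals the minimum over all length-2 walks i = v_0 → v_1 → … → v_2 = j of Σ_t A[v_t][v_{t+1}]. For example, for (i, j) = (0, 2) we minimise over 3 possible intermediate vertex sequences; the minimum is 13, attained along the walk 0 → 2 → 2.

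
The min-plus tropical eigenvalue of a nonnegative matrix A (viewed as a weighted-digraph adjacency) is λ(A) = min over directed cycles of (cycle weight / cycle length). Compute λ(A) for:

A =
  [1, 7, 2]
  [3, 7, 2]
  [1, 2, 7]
λ(A) = 1

Enumerate directed cycles and compute their means (weight / length). Sample:
  cycle 0 → 0: weight = 1, length = 1, mean = 1/1 ≈ 1.000
  cycle 1 → 1: weight = 7, length = 1, mean = 7/1 ≈ 7.000
  cycle 2 → 2: weight = 7, length = 1, mean = 7/1 ≈ 7.000
  cycle 0 → 1 → 0: weight = 10, length = 2, mean = 10/2 ≈ 5.000
  cycle 0 → 2 → 0: weight = 3, length = 2, mean = 3/2 ≈ 1.500
  cycle 1 → 0 → 1: weight = 10, length = 2, mean = 10/2 ≈ 5.000
Minimum mean = 1.000, attained e.g. along the cycle 0 → 0 with weight 1 and length 1. So λ(A) = 1/1 = 1.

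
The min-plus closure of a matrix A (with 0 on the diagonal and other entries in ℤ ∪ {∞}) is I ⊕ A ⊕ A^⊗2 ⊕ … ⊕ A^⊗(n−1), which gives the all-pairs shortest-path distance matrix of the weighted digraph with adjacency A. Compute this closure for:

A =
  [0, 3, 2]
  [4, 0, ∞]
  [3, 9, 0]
Closure =
  [0, 3, 2]
  [4, 0, 6]
  [3, 6, 0]

This is the Floyd-Warshall all-pairs shortest-path computation. For each intermediate vertex k = 0, 1, …, 2, update dist[i][j] ← min(dist[i][j], dist[i][k] + dist[k][j]). The final matrix gives, for each (i, j), the minimum total weight of any directed path from i to j (possibly empty when i = j).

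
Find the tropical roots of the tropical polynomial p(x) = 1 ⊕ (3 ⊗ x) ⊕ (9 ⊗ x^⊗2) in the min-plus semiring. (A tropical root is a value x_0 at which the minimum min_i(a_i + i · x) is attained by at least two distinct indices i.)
Roots: {-6, -2}

Each tropical root is a break point of the lower envelope of the lines y = a_i + i · x (there are 3 lines, with slopes 0, 1, ..., 2). Only the lines that attain the minimum somewhere contribute to roots; other lines are dominated. Here the surviving (envelope) indices are i = 2, i = 1, i = 0.
Intersections between consecutive envelope lines give the roots: for adjacent envelope indices i < j the intersection is x = (a_i − a_j) / (j − i). Reading off the sorted break points: {-6, -2}.
Verification: at each break x_0, at least two indices attain the minimum of min_i(a_i + i · x_0).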